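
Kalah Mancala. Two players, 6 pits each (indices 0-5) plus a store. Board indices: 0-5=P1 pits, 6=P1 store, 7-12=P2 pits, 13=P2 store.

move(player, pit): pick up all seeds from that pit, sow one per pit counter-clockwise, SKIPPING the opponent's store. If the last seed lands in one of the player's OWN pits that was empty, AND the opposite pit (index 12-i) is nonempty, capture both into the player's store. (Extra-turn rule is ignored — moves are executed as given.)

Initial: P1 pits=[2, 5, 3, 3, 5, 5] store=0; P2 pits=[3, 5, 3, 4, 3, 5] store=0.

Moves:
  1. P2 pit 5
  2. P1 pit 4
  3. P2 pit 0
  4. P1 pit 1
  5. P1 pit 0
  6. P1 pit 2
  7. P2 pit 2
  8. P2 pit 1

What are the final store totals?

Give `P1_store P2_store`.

Answer: 3 3

Derivation:
Move 1: P2 pit5 -> P1=[3,6,4,4,5,5](0) P2=[3,5,3,4,3,0](1)
Move 2: P1 pit4 -> P1=[3,6,4,4,0,6](1) P2=[4,6,4,4,3,0](1)
Move 3: P2 pit0 -> P1=[3,6,4,4,0,6](1) P2=[0,7,5,5,4,0](1)
Move 4: P1 pit1 -> P1=[3,0,5,5,1,7](2) P2=[1,7,5,5,4,0](1)
Move 5: P1 pit0 -> P1=[0,1,6,6,1,7](2) P2=[1,7,5,5,4,0](1)
Move 6: P1 pit2 -> P1=[0,1,0,7,2,8](3) P2=[2,8,5,5,4,0](1)
Move 7: P2 pit2 -> P1=[1,1,0,7,2,8](3) P2=[2,8,0,6,5,1](2)
Move 8: P2 pit1 -> P1=[2,2,1,7,2,8](3) P2=[2,0,1,7,6,2](3)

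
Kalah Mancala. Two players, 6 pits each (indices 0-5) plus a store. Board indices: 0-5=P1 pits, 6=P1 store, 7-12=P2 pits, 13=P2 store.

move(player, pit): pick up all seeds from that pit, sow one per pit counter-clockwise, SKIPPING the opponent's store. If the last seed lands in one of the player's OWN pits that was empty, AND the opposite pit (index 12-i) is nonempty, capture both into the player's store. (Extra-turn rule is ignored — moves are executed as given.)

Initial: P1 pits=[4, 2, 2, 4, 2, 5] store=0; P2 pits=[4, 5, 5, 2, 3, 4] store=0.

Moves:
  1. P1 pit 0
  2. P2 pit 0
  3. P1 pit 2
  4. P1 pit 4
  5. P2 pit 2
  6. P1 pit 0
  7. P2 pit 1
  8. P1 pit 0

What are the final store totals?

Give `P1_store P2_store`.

Move 1: P1 pit0 -> P1=[0,3,3,5,3,5](0) P2=[4,5,5,2,3,4](0)
Move 2: P2 pit0 -> P1=[0,3,3,5,3,5](0) P2=[0,6,6,3,4,4](0)
Move 3: P1 pit2 -> P1=[0,3,0,6,4,6](0) P2=[0,6,6,3,4,4](0)
Move 4: P1 pit4 -> P1=[0,3,0,6,0,7](1) P2=[1,7,6,3,4,4](0)
Move 5: P2 pit2 -> P1=[1,4,0,6,0,7](1) P2=[1,7,0,4,5,5](1)
Move 6: P1 pit0 -> P1=[0,5,0,6,0,7](1) P2=[1,7,0,4,5,5](1)
Move 7: P2 pit1 -> P1=[1,6,0,6,0,7](1) P2=[1,0,1,5,6,6](2)
Move 8: P1 pit0 -> P1=[0,7,0,6,0,7](1) P2=[1,0,1,5,6,6](2)

Answer: 1 2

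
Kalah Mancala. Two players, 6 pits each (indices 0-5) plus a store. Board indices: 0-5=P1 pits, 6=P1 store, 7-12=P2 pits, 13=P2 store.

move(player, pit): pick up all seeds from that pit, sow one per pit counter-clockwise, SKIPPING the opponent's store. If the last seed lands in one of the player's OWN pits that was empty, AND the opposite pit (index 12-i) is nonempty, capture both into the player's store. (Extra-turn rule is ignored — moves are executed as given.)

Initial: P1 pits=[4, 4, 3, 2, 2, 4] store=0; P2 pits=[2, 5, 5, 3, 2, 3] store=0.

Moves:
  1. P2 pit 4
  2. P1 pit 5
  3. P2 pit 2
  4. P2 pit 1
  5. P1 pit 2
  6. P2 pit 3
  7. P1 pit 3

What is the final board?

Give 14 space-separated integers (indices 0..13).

Answer: 7 6 0 0 4 1 6 0 0 1 0 3 7 4

Derivation:
Move 1: P2 pit4 -> P1=[4,4,3,2,2,4](0) P2=[2,5,5,3,0,4](1)
Move 2: P1 pit5 -> P1=[4,4,3,2,2,0](1) P2=[3,6,6,3,0,4](1)
Move 3: P2 pit2 -> P1=[5,5,3,2,2,0](1) P2=[3,6,0,4,1,5](2)
Move 4: P2 pit1 -> P1=[6,5,3,2,2,0](1) P2=[3,0,1,5,2,6](3)
Move 5: P1 pit2 -> P1=[6,5,0,3,3,0](5) P2=[0,0,1,5,2,6](3)
Move 6: P2 pit3 -> P1=[7,6,0,3,3,0](5) P2=[0,0,1,0,3,7](4)
Move 7: P1 pit3 -> P1=[7,6,0,0,4,1](6) P2=[0,0,1,0,3,7](4)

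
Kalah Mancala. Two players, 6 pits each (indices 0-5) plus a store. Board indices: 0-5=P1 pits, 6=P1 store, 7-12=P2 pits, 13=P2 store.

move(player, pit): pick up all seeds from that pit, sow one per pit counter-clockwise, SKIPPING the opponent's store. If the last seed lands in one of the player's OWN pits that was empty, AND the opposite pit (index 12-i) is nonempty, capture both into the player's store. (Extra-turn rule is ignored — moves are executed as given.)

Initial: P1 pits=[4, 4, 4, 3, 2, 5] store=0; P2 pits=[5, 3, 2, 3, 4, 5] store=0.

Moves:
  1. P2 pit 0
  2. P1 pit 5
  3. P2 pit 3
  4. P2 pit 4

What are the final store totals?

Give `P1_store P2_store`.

Move 1: P2 pit0 -> P1=[4,4,4,3,2,5](0) P2=[0,4,3,4,5,6](0)
Move 2: P1 pit5 -> P1=[4,4,4,3,2,0](1) P2=[1,5,4,5,5,6](0)
Move 3: P2 pit3 -> P1=[5,5,4,3,2,0](1) P2=[1,5,4,0,6,7](1)
Move 4: P2 pit4 -> P1=[6,6,5,4,2,0](1) P2=[1,5,4,0,0,8](2)

Answer: 1 2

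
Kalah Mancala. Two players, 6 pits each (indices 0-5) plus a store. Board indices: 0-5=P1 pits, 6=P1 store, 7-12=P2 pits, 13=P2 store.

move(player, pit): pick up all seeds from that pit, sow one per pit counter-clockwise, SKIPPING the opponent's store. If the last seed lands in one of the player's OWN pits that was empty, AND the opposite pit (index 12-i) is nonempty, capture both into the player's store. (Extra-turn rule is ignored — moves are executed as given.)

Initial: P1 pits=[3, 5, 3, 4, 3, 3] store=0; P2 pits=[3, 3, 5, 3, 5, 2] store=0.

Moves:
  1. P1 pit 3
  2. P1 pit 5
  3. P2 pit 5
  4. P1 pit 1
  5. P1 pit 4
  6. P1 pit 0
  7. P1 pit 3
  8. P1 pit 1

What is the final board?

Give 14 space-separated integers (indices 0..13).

Answer: 0 0 6 0 1 3 10 6 0 7 3 5 0 1

Derivation:
Move 1: P1 pit3 -> P1=[3,5,3,0,4,4](1) P2=[4,3,5,3,5,2](0)
Move 2: P1 pit5 -> P1=[3,5,3,0,4,0](2) P2=[5,4,6,3,5,2](0)
Move 3: P2 pit5 -> P1=[4,5,3,0,4,0](2) P2=[5,4,6,3,5,0](1)
Move 4: P1 pit1 -> P1=[4,0,4,1,5,1](3) P2=[5,4,6,3,5,0](1)
Move 5: P1 pit4 -> P1=[4,0,4,1,0,2](4) P2=[6,5,7,3,5,0](1)
Move 6: P1 pit0 -> P1=[0,1,5,2,0,2](10) P2=[6,0,7,3,5,0](1)
Move 7: P1 pit3 -> P1=[0,1,5,0,1,3](10) P2=[6,0,7,3,5,0](1)
Move 8: P1 pit1 -> P1=[0,0,6,0,1,3](10) P2=[6,0,7,3,5,0](1)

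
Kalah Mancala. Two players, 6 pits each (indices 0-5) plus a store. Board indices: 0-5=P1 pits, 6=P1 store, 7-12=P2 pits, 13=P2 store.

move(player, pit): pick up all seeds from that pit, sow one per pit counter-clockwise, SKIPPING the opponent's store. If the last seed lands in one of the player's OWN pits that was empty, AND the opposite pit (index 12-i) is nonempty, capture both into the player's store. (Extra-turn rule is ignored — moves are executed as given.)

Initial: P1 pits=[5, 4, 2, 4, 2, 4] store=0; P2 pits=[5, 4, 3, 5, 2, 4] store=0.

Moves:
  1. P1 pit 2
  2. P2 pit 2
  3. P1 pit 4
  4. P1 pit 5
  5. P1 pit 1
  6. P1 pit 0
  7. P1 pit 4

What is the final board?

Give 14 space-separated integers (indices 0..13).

Move 1: P1 pit2 -> P1=[5,4,0,5,3,4](0) P2=[5,4,3,5,2,4](0)
Move 2: P2 pit2 -> P1=[5,4,0,5,3,4](0) P2=[5,4,0,6,3,5](0)
Move 3: P1 pit4 -> P1=[5,4,0,5,0,5](1) P2=[6,4,0,6,3,5](0)
Move 4: P1 pit5 -> P1=[5,4,0,5,0,0](2) P2=[7,5,1,7,3,5](0)
Move 5: P1 pit1 -> P1=[5,0,1,6,1,0](10) P2=[0,5,1,7,3,5](0)
Move 6: P1 pit0 -> P1=[0,1,2,7,2,1](10) P2=[0,5,1,7,3,5](0)
Move 7: P1 pit4 -> P1=[0,1,2,7,0,2](11) P2=[0,5,1,7,3,5](0)

Answer: 0 1 2 7 0 2 11 0 5 1 7 3 5 0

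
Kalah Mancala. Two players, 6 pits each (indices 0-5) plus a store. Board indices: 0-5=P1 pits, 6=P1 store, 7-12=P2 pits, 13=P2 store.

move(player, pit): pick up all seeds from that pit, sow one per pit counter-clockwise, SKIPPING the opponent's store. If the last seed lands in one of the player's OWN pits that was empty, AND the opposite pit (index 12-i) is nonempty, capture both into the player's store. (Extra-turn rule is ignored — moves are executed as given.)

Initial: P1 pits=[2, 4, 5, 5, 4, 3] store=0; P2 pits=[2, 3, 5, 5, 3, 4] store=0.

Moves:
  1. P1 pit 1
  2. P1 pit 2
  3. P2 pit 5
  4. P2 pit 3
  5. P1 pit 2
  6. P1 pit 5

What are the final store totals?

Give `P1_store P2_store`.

Move 1: P1 pit1 -> P1=[2,0,6,6,5,4](0) P2=[2,3,5,5,3,4](0)
Move 2: P1 pit2 -> P1=[2,0,0,7,6,5](1) P2=[3,4,5,5,3,4](0)
Move 3: P2 pit5 -> P1=[3,1,1,7,6,5](1) P2=[3,4,5,5,3,0](1)
Move 4: P2 pit3 -> P1=[4,2,1,7,6,5](1) P2=[3,4,5,0,4,1](2)
Move 5: P1 pit2 -> P1=[4,2,0,8,6,5](1) P2=[3,4,5,0,4,1](2)
Move 6: P1 pit5 -> P1=[4,2,0,8,6,0](2) P2=[4,5,6,1,4,1](2)

Answer: 2 2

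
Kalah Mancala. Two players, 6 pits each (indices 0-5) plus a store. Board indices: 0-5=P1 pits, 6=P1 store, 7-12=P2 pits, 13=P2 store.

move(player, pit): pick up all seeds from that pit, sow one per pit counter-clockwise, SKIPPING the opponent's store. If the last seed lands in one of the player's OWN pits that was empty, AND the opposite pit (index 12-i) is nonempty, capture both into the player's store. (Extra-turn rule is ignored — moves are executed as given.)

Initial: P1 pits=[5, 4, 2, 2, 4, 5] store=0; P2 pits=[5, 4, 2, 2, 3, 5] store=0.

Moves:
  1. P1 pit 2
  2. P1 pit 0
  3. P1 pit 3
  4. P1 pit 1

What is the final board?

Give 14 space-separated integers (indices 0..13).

Answer: 0 0 2 1 8 8 2 6 4 2 2 3 5 0

Derivation:
Move 1: P1 pit2 -> P1=[5,4,0,3,5,5](0) P2=[5,4,2,2,3,5](0)
Move 2: P1 pit0 -> P1=[0,5,1,4,6,6](0) P2=[5,4,2,2,3,5](0)
Move 3: P1 pit3 -> P1=[0,5,1,0,7,7](1) P2=[6,4,2,2,3,5](0)
Move 4: P1 pit1 -> P1=[0,0,2,1,8,8](2) P2=[6,4,2,2,3,5](0)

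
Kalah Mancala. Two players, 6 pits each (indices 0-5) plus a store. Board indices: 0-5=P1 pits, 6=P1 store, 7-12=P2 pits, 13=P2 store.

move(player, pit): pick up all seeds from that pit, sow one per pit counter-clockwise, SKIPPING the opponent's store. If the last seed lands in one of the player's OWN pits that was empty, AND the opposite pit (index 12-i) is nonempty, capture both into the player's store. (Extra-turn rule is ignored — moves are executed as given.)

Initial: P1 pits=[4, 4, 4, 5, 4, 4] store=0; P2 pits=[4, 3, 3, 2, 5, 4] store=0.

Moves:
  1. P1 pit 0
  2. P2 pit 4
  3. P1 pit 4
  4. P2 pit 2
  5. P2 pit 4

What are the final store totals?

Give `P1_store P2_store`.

Answer: 1 2

Derivation:
Move 1: P1 pit0 -> P1=[0,5,5,6,5,4](0) P2=[4,3,3,2,5,4](0)
Move 2: P2 pit4 -> P1=[1,6,6,6,5,4](0) P2=[4,3,3,2,0,5](1)
Move 3: P1 pit4 -> P1=[1,6,6,6,0,5](1) P2=[5,4,4,2,0,5](1)
Move 4: P2 pit2 -> P1=[1,6,6,6,0,5](1) P2=[5,4,0,3,1,6](2)
Move 5: P2 pit4 -> P1=[1,6,6,6,0,5](1) P2=[5,4,0,3,0,7](2)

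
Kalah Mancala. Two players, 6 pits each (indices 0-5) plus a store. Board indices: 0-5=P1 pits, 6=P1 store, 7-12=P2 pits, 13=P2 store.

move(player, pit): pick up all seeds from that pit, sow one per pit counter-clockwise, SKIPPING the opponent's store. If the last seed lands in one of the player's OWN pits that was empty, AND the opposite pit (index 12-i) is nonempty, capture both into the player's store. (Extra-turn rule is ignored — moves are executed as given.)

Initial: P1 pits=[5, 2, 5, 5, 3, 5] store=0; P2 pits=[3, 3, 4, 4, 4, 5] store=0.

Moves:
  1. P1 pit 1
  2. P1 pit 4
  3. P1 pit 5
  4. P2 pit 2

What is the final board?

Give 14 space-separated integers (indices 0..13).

Move 1: P1 pit1 -> P1=[5,0,6,6,3,5](0) P2=[3,3,4,4,4,5](0)
Move 2: P1 pit4 -> P1=[5,0,6,6,0,6](1) P2=[4,3,4,4,4,5](0)
Move 3: P1 pit5 -> P1=[5,0,6,6,0,0](2) P2=[5,4,5,5,5,5](0)
Move 4: P2 pit2 -> P1=[6,0,6,6,0,0](2) P2=[5,4,0,6,6,6](1)

Answer: 6 0 6 6 0 0 2 5 4 0 6 6 6 1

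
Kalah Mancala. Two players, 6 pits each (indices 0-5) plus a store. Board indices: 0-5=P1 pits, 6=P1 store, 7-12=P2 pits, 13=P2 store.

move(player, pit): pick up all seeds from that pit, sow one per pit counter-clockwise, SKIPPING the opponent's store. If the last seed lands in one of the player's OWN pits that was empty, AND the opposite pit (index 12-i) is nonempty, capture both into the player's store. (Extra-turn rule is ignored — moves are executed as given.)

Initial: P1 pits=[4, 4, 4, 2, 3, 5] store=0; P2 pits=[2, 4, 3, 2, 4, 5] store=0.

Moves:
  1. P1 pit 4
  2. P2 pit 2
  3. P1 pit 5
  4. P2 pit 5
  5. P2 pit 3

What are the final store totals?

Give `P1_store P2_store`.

Answer: 2 2

Derivation:
Move 1: P1 pit4 -> P1=[4,4,4,2,0,6](1) P2=[3,4,3,2,4,5](0)
Move 2: P2 pit2 -> P1=[4,4,4,2,0,6](1) P2=[3,4,0,3,5,6](0)
Move 3: P1 pit5 -> P1=[4,4,4,2,0,0](2) P2=[4,5,1,4,6,6](0)
Move 4: P2 pit5 -> P1=[5,5,5,3,1,0](2) P2=[4,5,1,4,6,0](1)
Move 5: P2 pit3 -> P1=[6,5,5,3,1,0](2) P2=[4,5,1,0,7,1](2)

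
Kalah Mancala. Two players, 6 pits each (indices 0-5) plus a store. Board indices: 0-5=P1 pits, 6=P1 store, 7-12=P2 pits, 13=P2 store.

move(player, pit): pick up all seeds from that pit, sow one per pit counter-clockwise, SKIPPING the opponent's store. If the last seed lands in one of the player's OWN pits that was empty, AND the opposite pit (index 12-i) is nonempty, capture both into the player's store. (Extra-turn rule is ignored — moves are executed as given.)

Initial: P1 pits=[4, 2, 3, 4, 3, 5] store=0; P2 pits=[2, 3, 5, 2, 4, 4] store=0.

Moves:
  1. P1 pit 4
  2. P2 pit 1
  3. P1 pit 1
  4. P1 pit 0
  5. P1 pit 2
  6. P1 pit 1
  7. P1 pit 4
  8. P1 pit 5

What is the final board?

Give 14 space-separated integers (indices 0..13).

Answer: 0 0 0 7 0 0 14 5 1 7 1 6 0 0

Derivation:
Move 1: P1 pit4 -> P1=[4,2,3,4,0,6](1) P2=[3,3,5,2,4,4](0)
Move 2: P2 pit1 -> P1=[4,2,3,4,0,6](1) P2=[3,0,6,3,5,4](0)
Move 3: P1 pit1 -> P1=[4,0,4,5,0,6](1) P2=[3,0,6,3,5,4](0)
Move 4: P1 pit0 -> P1=[0,1,5,6,1,6](1) P2=[3,0,6,3,5,4](0)
Move 5: P1 pit2 -> P1=[0,1,0,7,2,7](2) P2=[4,0,6,3,5,4](0)
Move 6: P1 pit1 -> P1=[0,0,0,7,2,7](6) P2=[4,0,6,0,5,4](0)
Move 7: P1 pit4 -> P1=[0,0,0,7,0,8](7) P2=[4,0,6,0,5,4](0)
Move 8: P1 pit5 -> P1=[0,0,0,7,0,0](14) P2=[5,1,7,1,6,0](0)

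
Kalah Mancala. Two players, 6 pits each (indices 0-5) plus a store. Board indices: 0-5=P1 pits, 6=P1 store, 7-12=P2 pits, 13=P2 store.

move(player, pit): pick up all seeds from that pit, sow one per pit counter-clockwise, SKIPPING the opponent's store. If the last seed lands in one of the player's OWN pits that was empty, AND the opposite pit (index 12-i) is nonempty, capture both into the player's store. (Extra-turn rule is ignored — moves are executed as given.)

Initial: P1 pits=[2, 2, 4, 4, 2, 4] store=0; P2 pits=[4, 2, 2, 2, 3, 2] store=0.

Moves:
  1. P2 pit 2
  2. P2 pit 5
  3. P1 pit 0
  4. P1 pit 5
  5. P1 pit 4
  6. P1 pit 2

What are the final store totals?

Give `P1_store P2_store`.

Answer: 3 1

Derivation:
Move 1: P2 pit2 -> P1=[2,2,4,4,2,4](0) P2=[4,2,0,3,4,2](0)
Move 2: P2 pit5 -> P1=[3,2,4,4,2,4](0) P2=[4,2,0,3,4,0](1)
Move 3: P1 pit0 -> P1=[0,3,5,5,2,4](0) P2=[4,2,0,3,4,0](1)
Move 4: P1 pit5 -> P1=[0,3,5,5,2,0](1) P2=[5,3,1,3,4,0](1)
Move 5: P1 pit4 -> P1=[0,3,5,5,0,1](2) P2=[5,3,1,3,4,0](1)
Move 6: P1 pit2 -> P1=[0,3,0,6,1,2](3) P2=[6,3,1,3,4,0](1)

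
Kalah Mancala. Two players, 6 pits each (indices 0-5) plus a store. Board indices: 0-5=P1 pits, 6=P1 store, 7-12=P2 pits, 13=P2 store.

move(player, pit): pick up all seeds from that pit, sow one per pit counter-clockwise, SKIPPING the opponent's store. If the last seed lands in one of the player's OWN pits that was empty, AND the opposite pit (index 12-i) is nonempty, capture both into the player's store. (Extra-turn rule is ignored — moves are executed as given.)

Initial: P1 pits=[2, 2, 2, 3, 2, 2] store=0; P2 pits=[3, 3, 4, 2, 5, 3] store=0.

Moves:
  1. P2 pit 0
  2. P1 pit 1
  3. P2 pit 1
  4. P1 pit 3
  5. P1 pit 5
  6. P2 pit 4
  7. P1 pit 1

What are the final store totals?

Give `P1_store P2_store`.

Move 1: P2 pit0 -> P1=[2,2,2,3,2,2](0) P2=[0,4,5,3,5,3](0)
Move 2: P1 pit1 -> P1=[2,0,3,4,2,2](0) P2=[0,4,5,3,5,3](0)
Move 3: P2 pit1 -> P1=[2,0,3,4,2,2](0) P2=[0,0,6,4,6,4](0)
Move 4: P1 pit3 -> P1=[2,0,3,0,3,3](1) P2=[1,0,6,4,6,4](0)
Move 5: P1 pit5 -> P1=[2,0,3,0,3,0](2) P2=[2,1,6,4,6,4](0)
Move 6: P2 pit4 -> P1=[3,1,4,1,3,0](2) P2=[2,1,6,4,0,5](1)
Move 7: P1 pit1 -> P1=[3,0,5,1,3,0](2) P2=[2,1,6,4,0,5](1)

Answer: 2 1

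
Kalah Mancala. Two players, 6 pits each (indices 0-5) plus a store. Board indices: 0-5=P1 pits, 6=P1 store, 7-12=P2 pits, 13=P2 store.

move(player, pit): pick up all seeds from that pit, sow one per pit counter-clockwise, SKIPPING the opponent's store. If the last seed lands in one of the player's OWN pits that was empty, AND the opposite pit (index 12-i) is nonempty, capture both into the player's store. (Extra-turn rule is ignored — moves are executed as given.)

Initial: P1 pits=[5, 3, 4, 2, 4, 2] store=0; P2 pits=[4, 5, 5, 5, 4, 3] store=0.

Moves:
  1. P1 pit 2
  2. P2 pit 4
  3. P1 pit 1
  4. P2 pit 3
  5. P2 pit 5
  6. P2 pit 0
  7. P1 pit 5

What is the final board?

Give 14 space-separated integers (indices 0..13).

Move 1: P1 pit2 -> P1=[5,3,0,3,5,3](1) P2=[4,5,5,5,4,3](0)
Move 2: P2 pit4 -> P1=[6,4,0,3,5,3](1) P2=[4,5,5,5,0,4](1)
Move 3: P1 pit1 -> P1=[6,0,1,4,6,4](1) P2=[4,5,5,5,0,4](1)
Move 4: P2 pit3 -> P1=[7,1,1,4,6,4](1) P2=[4,5,5,0,1,5](2)
Move 5: P2 pit5 -> P1=[8,2,2,5,6,4](1) P2=[4,5,5,0,1,0](3)
Move 6: P2 pit0 -> P1=[8,2,2,5,6,4](1) P2=[0,6,6,1,2,0](3)
Move 7: P1 pit5 -> P1=[8,2,2,5,6,0](2) P2=[1,7,7,1,2,0](3)

Answer: 8 2 2 5 6 0 2 1 7 7 1 2 0 3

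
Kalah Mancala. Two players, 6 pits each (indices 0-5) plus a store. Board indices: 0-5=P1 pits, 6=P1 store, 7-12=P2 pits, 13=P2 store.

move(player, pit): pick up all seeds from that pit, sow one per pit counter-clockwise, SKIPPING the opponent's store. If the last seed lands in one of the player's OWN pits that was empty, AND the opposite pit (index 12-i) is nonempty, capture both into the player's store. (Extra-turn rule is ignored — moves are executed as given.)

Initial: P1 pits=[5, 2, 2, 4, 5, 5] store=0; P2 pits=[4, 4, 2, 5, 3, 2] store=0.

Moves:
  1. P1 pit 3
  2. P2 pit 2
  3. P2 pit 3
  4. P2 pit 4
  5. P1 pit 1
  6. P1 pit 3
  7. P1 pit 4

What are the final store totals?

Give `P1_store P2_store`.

Answer: 2 2

Derivation:
Move 1: P1 pit3 -> P1=[5,2,2,0,6,6](1) P2=[5,4,2,5,3,2](0)
Move 2: P2 pit2 -> P1=[5,2,2,0,6,6](1) P2=[5,4,0,6,4,2](0)
Move 3: P2 pit3 -> P1=[6,3,3,0,6,6](1) P2=[5,4,0,0,5,3](1)
Move 4: P2 pit4 -> P1=[7,4,4,0,6,6](1) P2=[5,4,0,0,0,4](2)
Move 5: P1 pit1 -> P1=[7,0,5,1,7,7](1) P2=[5,4,0,0,0,4](2)
Move 6: P1 pit3 -> P1=[7,0,5,0,8,7](1) P2=[5,4,0,0,0,4](2)
Move 7: P1 pit4 -> P1=[7,0,5,0,0,8](2) P2=[6,5,1,1,1,5](2)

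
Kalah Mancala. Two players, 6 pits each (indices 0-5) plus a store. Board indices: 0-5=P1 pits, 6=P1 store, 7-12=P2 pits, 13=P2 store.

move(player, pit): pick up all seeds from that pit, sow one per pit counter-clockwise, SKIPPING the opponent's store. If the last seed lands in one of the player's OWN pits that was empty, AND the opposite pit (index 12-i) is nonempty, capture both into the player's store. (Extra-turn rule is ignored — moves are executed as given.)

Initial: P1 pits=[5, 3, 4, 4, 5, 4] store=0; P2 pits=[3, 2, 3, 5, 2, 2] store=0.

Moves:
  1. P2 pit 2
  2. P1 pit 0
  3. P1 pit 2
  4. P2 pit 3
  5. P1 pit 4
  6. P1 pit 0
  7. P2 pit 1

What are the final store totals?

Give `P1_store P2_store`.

Move 1: P2 pit2 -> P1=[5,3,4,4,5,4](0) P2=[3,2,0,6,3,3](0)
Move 2: P1 pit0 -> P1=[0,4,5,5,6,5](0) P2=[3,2,0,6,3,3](0)
Move 3: P1 pit2 -> P1=[0,4,0,6,7,6](1) P2=[4,2,0,6,3,3](0)
Move 4: P2 pit3 -> P1=[1,5,1,6,7,6](1) P2=[4,2,0,0,4,4](1)
Move 5: P1 pit4 -> P1=[1,5,1,6,0,7](2) P2=[5,3,1,1,5,4](1)
Move 6: P1 pit0 -> P1=[0,6,1,6,0,7](2) P2=[5,3,1,1,5,4](1)
Move 7: P2 pit1 -> P1=[0,6,1,6,0,7](2) P2=[5,0,2,2,6,4](1)

Answer: 2 1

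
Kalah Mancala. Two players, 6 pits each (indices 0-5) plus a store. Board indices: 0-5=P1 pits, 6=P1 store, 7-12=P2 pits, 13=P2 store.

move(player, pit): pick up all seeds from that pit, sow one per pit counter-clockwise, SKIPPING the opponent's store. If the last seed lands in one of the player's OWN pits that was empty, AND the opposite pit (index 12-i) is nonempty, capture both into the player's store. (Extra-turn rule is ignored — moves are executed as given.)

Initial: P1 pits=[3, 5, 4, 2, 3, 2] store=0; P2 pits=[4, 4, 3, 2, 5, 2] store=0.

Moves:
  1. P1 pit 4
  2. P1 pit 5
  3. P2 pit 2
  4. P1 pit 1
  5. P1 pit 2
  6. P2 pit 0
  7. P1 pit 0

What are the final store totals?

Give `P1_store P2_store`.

Answer: 4 1

Derivation:
Move 1: P1 pit4 -> P1=[3,5,4,2,0,3](1) P2=[5,4,3,2,5,2](0)
Move 2: P1 pit5 -> P1=[3,5,4,2,0,0](2) P2=[6,5,3,2,5,2](0)
Move 3: P2 pit2 -> P1=[3,5,4,2,0,0](2) P2=[6,5,0,3,6,3](0)
Move 4: P1 pit1 -> P1=[3,0,5,3,1,1](3) P2=[6,5,0,3,6,3](0)
Move 5: P1 pit2 -> P1=[3,0,0,4,2,2](4) P2=[7,5,0,3,6,3](0)
Move 6: P2 pit0 -> P1=[4,0,0,4,2,2](4) P2=[0,6,1,4,7,4](1)
Move 7: P1 pit0 -> P1=[0,1,1,5,3,2](4) P2=[0,6,1,4,7,4](1)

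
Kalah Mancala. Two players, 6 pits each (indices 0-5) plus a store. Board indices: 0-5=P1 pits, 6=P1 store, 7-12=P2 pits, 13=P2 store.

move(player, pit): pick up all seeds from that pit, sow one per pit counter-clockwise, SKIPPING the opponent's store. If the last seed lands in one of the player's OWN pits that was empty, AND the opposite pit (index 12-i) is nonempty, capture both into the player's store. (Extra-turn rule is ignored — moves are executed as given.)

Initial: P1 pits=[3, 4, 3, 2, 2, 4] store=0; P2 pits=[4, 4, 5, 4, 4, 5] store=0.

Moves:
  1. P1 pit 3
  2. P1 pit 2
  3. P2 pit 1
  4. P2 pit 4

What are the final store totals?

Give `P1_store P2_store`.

Move 1: P1 pit3 -> P1=[3,4,3,0,3,5](0) P2=[4,4,5,4,4,5](0)
Move 2: P1 pit2 -> P1=[3,4,0,1,4,6](0) P2=[4,4,5,4,4,5](0)
Move 3: P2 pit1 -> P1=[3,4,0,1,4,6](0) P2=[4,0,6,5,5,6](0)
Move 4: P2 pit4 -> P1=[4,5,1,1,4,6](0) P2=[4,0,6,5,0,7](1)

Answer: 0 1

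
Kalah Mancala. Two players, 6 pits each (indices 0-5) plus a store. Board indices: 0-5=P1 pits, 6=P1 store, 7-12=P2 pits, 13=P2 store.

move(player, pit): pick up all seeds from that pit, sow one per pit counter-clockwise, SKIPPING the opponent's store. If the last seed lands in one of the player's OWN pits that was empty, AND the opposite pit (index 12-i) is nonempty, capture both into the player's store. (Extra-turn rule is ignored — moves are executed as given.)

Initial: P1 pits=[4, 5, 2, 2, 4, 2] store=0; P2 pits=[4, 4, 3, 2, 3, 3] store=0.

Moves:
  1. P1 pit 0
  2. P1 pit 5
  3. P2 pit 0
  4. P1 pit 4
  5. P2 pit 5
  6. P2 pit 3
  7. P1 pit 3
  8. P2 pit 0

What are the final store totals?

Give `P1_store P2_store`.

Move 1: P1 pit0 -> P1=[0,6,3,3,5,2](0) P2=[4,4,3,2,3,3](0)
Move 2: P1 pit5 -> P1=[0,6,3,3,5,0](1) P2=[5,4,3,2,3,3](0)
Move 3: P2 pit0 -> P1=[0,6,3,3,5,0](1) P2=[0,5,4,3,4,4](0)
Move 4: P1 pit4 -> P1=[0,6,3,3,0,1](2) P2=[1,6,5,3,4,4](0)
Move 5: P2 pit5 -> P1=[1,7,4,3,0,1](2) P2=[1,6,5,3,4,0](1)
Move 6: P2 pit3 -> P1=[1,7,4,3,0,1](2) P2=[1,6,5,0,5,1](2)
Move 7: P1 pit3 -> P1=[1,7,4,0,1,2](3) P2=[1,6,5,0,5,1](2)
Move 8: P2 pit0 -> P1=[1,7,4,0,1,2](3) P2=[0,7,5,0,5,1](2)

Answer: 3 2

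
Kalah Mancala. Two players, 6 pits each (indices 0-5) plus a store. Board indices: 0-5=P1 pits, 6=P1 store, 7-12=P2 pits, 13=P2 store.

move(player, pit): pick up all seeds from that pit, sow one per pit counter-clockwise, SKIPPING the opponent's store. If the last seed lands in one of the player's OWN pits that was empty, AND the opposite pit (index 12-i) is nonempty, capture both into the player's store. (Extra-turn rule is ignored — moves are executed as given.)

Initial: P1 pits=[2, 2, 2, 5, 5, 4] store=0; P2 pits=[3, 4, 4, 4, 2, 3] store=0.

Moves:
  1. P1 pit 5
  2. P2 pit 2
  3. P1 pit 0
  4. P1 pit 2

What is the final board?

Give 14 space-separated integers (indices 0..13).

Answer: 0 3 0 7 6 0 6 0 5 0 5 3 4 1

Derivation:
Move 1: P1 pit5 -> P1=[2,2,2,5,5,0](1) P2=[4,5,5,4,2,3](0)
Move 2: P2 pit2 -> P1=[3,2,2,5,5,0](1) P2=[4,5,0,5,3,4](1)
Move 3: P1 pit0 -> P1=[0,3,3,6,5,0](1) P2=[4,5,0,5,3,4](1)
Move 4: P1 pit2 -> P1=[0,3,0,7,6,0](6) P2=[0,5,0,5,3,4](1)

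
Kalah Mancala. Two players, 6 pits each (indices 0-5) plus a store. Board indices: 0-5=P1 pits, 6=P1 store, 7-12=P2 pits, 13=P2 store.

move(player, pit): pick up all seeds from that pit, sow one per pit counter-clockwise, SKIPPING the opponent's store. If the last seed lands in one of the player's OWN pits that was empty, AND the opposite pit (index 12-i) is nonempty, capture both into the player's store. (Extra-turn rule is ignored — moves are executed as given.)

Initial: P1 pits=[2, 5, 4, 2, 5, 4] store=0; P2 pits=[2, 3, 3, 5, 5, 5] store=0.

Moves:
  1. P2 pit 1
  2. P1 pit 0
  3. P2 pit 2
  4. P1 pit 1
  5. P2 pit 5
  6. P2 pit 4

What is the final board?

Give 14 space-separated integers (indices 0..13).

Move 1: P2 pit1 -> P1=[2,5,4,2,5,4](0) P2=[2,0,4,6,6,5](0)
Move 2: P1 pit0 -> P1=[0,6,5,2,5,4](0) P2=[2,0,4,6,6,5](0)
Move 3: P2 pit2 -> P1=[0,6,5,2,5,4](0) P2=[2,0,0,7,7,6](1)
Move 4: P1 pit1 -> P1=[0,0,6,3,6,5](1) P2=[3,0,0,7,7,6](1)
Move 5: P2 pit5 -> P1=[1,1,7,4,7,5](1) P2=[3,0,0,7,7,0](2)
Move 6: P2 pit4 -> P1=[2,2,8,5,8,5](1) P2=[3,0,0,7,0,1](3)

Answer: 2 2 8 5 8 5 1 3 0 0 7 0 1 3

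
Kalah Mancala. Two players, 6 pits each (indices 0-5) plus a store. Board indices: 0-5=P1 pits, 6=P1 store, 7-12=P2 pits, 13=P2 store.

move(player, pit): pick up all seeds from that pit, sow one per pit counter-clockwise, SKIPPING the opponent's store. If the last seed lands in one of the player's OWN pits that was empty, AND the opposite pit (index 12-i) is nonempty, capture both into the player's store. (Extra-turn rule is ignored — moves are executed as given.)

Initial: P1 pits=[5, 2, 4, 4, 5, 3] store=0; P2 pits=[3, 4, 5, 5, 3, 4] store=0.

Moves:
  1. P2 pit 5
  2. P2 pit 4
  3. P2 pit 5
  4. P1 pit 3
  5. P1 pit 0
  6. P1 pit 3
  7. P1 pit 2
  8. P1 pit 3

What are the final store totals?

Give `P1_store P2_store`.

Answer: 3 3

Derivation:
Move 1: P2 pit5 -> P1=[6,3,5,4,5,3](0) P2=[3,4,5,5,3,0](1)
Move 2: P2 pit4 -> P1=[7,3,5,4,5,3](0) P2=[3,4,5,5,0,1](2)
Move 3: P2 pit5 -> P1=[7,3,5,4,5,3](0) P2=[3,4,5,5,0,0](3)
Move 4: P1 pit3 -> P1=[7,3,5,0,6,4](1) P2=[4,4,5,5,0,0](3)
Move 5: P1 pit0 -> P1=[0,4,6,1,7,5](2) P2=[5,4,5,5,0,0](3)
Move 6: P1 pit3 -> P1=[0,4,6,0,8,5](2) P2=[5,4,5,5,0,0](3)
Move 7: P1 pit2 -> P1=[0,4,0,1,9,6](3) P2=[6,5,5,5,0,0](3)
Move 8: P1 pit3 -> P1=[0,4,0,0,10,6](3) P2=[6,5,5,5,0,0](3)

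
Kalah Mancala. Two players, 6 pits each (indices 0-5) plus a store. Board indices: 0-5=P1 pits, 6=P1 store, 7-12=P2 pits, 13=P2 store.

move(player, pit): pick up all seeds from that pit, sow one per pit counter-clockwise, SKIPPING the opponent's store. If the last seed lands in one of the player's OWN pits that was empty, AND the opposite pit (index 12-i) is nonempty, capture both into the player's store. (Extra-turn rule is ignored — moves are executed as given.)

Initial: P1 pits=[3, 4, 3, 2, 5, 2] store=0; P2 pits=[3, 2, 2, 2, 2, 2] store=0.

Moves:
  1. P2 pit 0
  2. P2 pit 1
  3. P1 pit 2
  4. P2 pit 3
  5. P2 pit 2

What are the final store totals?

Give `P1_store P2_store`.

Move 1: P2 pit0 -> P1=[3,4,3,2,5,2](0) P2=[0,3,3,3,2,2](0)
Move 2: P2 pit1 -> P1=[3,4,3,2,5,2](0) P2=[0,0,4,4,3,2](0)
Move 3: P1 pit2 -> P1=[3,4,0,3,6,3](0) P2=[0,0,4,4,3,2](0)
Move 4: P2 pit3 -> P1=[4,4,0,3,6,3](0) P2=[0,0,4,0,4,3](1)
Move 5: P2 pit2 -> P1=[4,4,0,3,6,3](0) P2=[0,0,0,1,5,4](2)

Answer: 0 2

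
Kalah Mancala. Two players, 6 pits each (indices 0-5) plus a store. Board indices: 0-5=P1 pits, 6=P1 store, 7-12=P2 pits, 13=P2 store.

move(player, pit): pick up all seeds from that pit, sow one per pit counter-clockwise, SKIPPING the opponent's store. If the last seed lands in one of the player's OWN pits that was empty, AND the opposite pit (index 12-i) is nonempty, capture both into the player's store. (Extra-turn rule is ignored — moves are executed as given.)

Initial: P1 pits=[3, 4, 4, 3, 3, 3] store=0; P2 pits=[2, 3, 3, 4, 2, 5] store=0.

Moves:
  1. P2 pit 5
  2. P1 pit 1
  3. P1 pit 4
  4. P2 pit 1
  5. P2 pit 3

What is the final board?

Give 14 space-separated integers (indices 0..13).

Answer: 1 1 6 5 0 5 2 3 0 4 0 4 1 7

Derivation:
Move 1: P2 pit5 -> P1=[4,5,5,4,3,3](0) P2=[2,3,3,4,2,0](1)
Move 2: P1 pit1 -> P1=[4,0,6,5,4,4](1) P2=[2,3,3,4,2,0](1)
Move 3: P1 pit4 -> P1=[4,0,6,5,0,5](2) P2=[3,4,3,4,2,0](1)
Move 4: P2 pit1 -> P1=[0,0,6,5,0,5](2) P2=[3,0,4,5,3,0](6)
Move 5: P2 pit3 -> P1=[1,1,6,5,0,5](2) P2=[3,0,4,0,4,1](7)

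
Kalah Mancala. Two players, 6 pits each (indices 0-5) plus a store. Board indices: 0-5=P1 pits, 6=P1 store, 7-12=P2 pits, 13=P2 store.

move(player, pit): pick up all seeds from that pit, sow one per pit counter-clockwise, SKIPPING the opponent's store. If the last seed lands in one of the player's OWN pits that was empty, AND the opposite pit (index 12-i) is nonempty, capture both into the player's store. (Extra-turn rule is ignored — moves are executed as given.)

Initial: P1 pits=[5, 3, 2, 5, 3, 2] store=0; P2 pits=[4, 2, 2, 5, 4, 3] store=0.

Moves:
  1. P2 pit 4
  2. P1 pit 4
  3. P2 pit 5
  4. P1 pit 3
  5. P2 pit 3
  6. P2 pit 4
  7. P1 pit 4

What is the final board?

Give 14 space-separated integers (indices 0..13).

Answer: 8 6 3 0 0 5 2 6 3 2 0 0 2 3

Derivation:
Move 1: P2 pit4 -> P1=[6,4,2,5,3,2](0) P2=[4,2,2,5,0,4](1)
Move 2: P1 pit4 -> P1=[6,4,2,5,0,3](1) P2=[5,2,2,5,0,4](1)
Move 3: P2 pit5 -> P1=[7,5,3,5,0,3](1) P2=[5,2,2,5,0,0](2)
Move 4: P1 pit3 -> P1=[7,5,3,0,1,4](2) P2=[6,3,2,5,0,0](2)
Move 5: P2 pit3 -> P1=[8,6,3,0,1,4](2) P2=[6,3,2,0,1,1](3)
Move 6: P2 pit4 -> P1=[8,6,3,0,1,4](2) P2=[6,3,2,0,0,2](3)
Move 7: P1 pit4 -> P1=[8,6,3,0,0,5](2) P2=[6,3,2,0,0,2](3)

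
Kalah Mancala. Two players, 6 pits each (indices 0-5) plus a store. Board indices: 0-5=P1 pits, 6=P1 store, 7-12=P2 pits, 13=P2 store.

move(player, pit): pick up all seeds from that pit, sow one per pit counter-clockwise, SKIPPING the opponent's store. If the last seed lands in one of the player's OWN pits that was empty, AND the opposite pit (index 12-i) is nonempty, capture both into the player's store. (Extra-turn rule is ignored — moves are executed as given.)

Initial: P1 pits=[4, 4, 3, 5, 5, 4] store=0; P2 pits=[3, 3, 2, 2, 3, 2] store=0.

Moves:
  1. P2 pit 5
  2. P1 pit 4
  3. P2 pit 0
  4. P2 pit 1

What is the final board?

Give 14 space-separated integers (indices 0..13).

Move 1: P2 pit5 -> P1=[5,4,3,5,5,4](0) P2=[3,3,2,2,3,0](1)
Move 2: P1 pit4 -> P1=[5,4,3,5,0,5](1) P2=[4,4,3,2,3,0](1)
Move 3: P2 pit0 -> P1=[5,4,3,5,0,5](1) P2=[0,5,4,3,4,0](1)
Move 4: P2 pit1 -> P1=[5,4,3,5,0,5](1) P2=[0,0,5,4,5,1](2)

Answer: 5 4 3 5 0 5 1 0 0 5 4 5 1 2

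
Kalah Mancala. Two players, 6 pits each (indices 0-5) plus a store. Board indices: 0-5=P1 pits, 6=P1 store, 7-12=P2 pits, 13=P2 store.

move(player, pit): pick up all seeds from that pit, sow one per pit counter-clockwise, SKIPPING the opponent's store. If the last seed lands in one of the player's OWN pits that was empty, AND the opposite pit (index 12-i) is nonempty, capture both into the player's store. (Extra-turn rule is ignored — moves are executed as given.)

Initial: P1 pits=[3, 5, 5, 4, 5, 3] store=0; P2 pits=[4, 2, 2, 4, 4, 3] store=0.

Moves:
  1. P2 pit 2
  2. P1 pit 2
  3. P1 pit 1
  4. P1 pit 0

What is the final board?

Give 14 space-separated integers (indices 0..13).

Answer: 0 1 2 7 7 5 2 5 2 0 5 5 3 0

Derivation:
Move 1: P2 pit2 -> P1=[3,5,5,4,5,3](0) P2=[4,2,0,5,5,3](0)
Move 2: P1 pit2 -> P1=[3,5,0,5,6,4](1) P2=[5,2,0,5,5,3](0)
Move 3: P1 pit1 -> P1=[3,0,1,6,7,5](2) P2=[5,2,0,5,5,3](0)
Move 4: P1 pit0 -> P1=[0,1,2,7,7,5](2) P2=[5,2,0,5,5,3](0)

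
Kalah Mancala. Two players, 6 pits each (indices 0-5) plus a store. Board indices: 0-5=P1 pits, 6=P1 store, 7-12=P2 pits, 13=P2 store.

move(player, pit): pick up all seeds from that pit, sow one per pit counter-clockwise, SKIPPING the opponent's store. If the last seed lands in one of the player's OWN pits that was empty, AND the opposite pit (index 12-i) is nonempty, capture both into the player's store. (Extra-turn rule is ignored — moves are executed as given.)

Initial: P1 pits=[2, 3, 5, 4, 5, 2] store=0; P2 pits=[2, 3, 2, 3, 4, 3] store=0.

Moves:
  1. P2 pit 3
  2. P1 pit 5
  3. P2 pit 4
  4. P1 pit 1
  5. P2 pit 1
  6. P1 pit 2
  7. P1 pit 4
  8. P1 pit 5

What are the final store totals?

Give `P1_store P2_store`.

Move 1: P2 pit3 -> P1=[2,3,5,4,5,2](0) P2=[2,3,2,0,5,4](1)
Move 2: P1 pit5 -> P1=[2,3,5,4,5,0](1) P2=[3,3,2,0,5,4](1)
Move 3: P2 pit4 -> P1=[3,4,6,4,5,0](1) P2=[3,3,2,0,0,5](2)
Move 4: P1 pit1 -> P1=[3,0,7,5,6,0](5) P2=[0,3,2,0,0,5](2)
Move 5: P2 pit1 -> P1=[3,0,7,5,6,0](5) P2=[0,0,3,1,1,5](2)
Move 6: P1 pit2 -> P1=[3,0,0,6,7,1](6) P2=[1,1,4,1,1,5](2)
Move 7: P1 pit4 -> P1=[3,0,0,6,0,2](7) P2=[2,2,5,2,2,5](2)
Move 8: P1 pit5 -> P1=[3,0,0,6,0,0](8) P2=[3,2,5,2,2,5](2)

Answer: 8 2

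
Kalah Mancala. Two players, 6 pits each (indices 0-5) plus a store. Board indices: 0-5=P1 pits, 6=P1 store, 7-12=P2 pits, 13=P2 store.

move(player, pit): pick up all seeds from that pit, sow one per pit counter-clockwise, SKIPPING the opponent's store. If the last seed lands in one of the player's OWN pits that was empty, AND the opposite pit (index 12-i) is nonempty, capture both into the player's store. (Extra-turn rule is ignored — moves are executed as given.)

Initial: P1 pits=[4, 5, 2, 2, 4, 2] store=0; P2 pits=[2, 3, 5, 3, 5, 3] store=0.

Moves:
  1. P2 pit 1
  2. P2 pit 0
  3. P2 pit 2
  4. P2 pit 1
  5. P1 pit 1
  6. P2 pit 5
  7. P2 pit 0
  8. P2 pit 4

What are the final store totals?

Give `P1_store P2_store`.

Move 1: P2 pit1 -> P1=[4,5,2,2,4,2](0) P2=[2,0,6,4,6,3](0)
Move 2: P2 pit0 -> P1=[4,5,2,2,4,2](0) P2=[0,1,7,4,6,3](0)
Move 3: P2 pit2 -> P1=[5,6,3,2,4,2](0) P2=[0,1,0,5,7,4](1)
Move 4: P2 pit1 -> P1=[5,6,3,0,4,2](0) P2=[0,0,0,5,7,4](4)
Move 5: P1 pit1 -> P1=[5,0,4,1,5,3](1) P2=[1,0,0,5,7,4](4)
Move 6: P2 pit5 -> P1=[6,1,5,1,5,3](1) P2=[1,0,0,5,7,0](5)
Move 7: P2 pit0 -> P1=[6,1,5,1,0,3](1) P2=[0,0,0,5,7,0](11)
Move 8: P2 pit4 -> P1=[7,2,6,2,1,3](1) P2=[0,0,0,5,0,1](12)

Answer: 1 12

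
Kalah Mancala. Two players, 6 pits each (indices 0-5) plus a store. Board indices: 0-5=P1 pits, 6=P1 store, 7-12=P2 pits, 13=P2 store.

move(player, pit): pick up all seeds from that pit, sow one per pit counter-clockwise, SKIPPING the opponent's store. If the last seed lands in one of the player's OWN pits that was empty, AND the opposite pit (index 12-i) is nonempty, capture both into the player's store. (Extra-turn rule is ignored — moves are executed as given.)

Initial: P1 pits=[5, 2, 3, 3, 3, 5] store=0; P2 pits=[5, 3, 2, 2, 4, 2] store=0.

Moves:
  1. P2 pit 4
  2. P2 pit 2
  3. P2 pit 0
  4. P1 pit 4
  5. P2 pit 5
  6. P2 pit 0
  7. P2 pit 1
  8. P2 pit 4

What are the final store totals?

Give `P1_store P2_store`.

Move 1: P2 pit4 -> P1=[6,3,3,3,3,5](0) P2=[5,3,2,2,0,3](1)
Move 2: P2 pit2 -> P1=[6,0,3,3,3,5](0) P2=[5,3,0,3,0,3](5)
Move 3: P2 pit0 -> P1=[6,0,3,3,3,5](0) P2=[0,4,1,4,1,4](5)
Move 4: P1 pit4 -> P1=[6,0,3,3,0,6](1) P2=[1,4,1,4,1,4](5)
Move 5: P2 pit5 -> P1=[7,1,4,3,0,6](1) P2=[1,4,1,4,1,0](6)
Move 6: P2 pit0 -> P1=[7,1,4,3,0,6](1) P2=[0,5,1,4,1,0](6)
Move 7: P2 pit1 -> P1=[7,1,4,3,0,6](1) P2=[0,0,2,5,2,1](7)
Move 8: P2 pit4 -> P1=[7,1,4,3,0,6](1) P2=[0,0,2,5,0,2](8)

Answer: 1 8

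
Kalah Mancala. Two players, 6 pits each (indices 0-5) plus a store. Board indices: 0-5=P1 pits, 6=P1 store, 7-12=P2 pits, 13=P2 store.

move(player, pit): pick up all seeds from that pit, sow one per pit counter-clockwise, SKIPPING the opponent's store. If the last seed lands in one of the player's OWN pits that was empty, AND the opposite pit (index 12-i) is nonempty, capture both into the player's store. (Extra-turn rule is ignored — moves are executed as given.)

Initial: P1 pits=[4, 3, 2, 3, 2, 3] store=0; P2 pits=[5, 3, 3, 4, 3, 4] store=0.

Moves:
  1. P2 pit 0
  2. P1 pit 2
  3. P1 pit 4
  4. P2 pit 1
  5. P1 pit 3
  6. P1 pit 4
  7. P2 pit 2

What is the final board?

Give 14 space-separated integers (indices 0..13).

Answer: 5 3 0 0 0 6 2 2 0 0 7 6 7 1

Derivation:
Move 1: P2 pit0 -> P1=[4,3,2,3,2,3](0) P2=[0,4,4,5,4,5](0)
Move 2: P1 pit2 -> P1=[4,3,0,4,3,3](0) P2=[0,4,4,5,4,5](0)
Move 3: P1 pit4 -> P1=[4,3,0,4,0,4](1) P2=[1,4,4,5,4,5](0)
Move 4: P2 pit1 -> P1=[4,3,0,4,0,4](1) P2=[1,0,5,6,5,6](0)
Move 5: P1 pit3 -> P1=[4,3,0,0,1,5](2) P2=[2,0,5,6,5,6](0)
Move 6: P1 pit4 -> P1=[4,3,0,0,0,6](2) P2=[2,0,5,6,5,6](0)
Move 7: P2 pit2 -> P1=[5,3,0,0,0,6](2) P2=[2,0,0,7,6,7](1)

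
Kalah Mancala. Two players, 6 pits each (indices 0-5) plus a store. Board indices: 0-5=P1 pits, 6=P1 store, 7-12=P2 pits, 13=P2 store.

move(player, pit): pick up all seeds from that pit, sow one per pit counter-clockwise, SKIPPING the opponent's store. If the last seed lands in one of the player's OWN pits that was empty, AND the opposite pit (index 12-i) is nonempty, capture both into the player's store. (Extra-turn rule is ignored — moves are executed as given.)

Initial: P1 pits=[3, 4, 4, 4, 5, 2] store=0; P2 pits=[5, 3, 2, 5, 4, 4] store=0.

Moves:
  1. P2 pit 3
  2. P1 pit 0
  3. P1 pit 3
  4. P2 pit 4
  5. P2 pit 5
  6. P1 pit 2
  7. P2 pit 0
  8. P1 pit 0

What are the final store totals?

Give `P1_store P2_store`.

Move 1: P2 pit3 -> P1=[4,5,4,4,5,2](0) P2=[5,3,2,0,5,5](1)
Move 2: P1 pit0 -> P1=[0,6,5,5,6,2](0) P2=[5,3,2,0,5,5](1)
Move 3: P1 pit3 -> P1=[0,6,5,0,7,3](1) P2=[6,4,2,0,5,5](1)
Move 4: P2 pit4 -> P1=[1,7,6,0,7,3](1) P2=[6,4,2,0,0,6](2)
Move 5: P2 pit5 -> P1=[2,8,7,1,8,3](1) P2=[6,4,2,0,0,0](3)
Move 6: P1 pit2 -> P1=[2,8,0,2,9,4](2) P2=[7,5,3,0,0,0](3)
Move 7: P2 pit0 -> P1=[3,8,0,2,9,4](2) P2=[0,6,4,1,1,1](4)
Move 8: P1 pit0 -> P1=[0,9,1,3,9,4](2) P2=[0,6,4,1,1,1](4)

Answer: 2 4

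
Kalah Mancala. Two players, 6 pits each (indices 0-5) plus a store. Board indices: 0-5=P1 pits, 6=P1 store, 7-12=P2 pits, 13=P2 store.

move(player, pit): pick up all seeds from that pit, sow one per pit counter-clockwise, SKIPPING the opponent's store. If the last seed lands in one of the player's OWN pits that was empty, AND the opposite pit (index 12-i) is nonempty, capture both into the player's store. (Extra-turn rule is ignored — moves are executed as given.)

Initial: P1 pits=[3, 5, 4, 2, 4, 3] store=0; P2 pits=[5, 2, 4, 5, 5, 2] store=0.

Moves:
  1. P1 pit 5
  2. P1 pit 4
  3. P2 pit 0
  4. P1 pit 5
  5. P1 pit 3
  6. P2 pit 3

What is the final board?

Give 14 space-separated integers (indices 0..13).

Answer: 5 6 5 0 1 1 3 0 5 5 0 7 4 2

Derivation:
Move 1: P1 pit5 -> P1=[3,5,4,2,4,0](1) P2=[6,3,4,5,5,2](0)
Move 2: P1 pit4 -> P1=[3,5,4,2,0,1](2) P2=[7,4,4,5,5,2](0)
Move 3: P2 pit0 -> P1=[4,5,4,2,0,1](2) P2=[0,5,5,6,6,3](1)
Move 4: P1 pit5 -> P1=[4,5,4,2,0,0](3) P2=[0,5,5,6,6,3](1)
Move 5: P1 pit3 -> P1=[4,5,4,0,1,1](3) P2=[0,5,5,6,6,3](1)
Move 6: P2 pit3 -> P1=[5,6,5,0,1,1](3) P2=[0,5,5,0,7,4](2)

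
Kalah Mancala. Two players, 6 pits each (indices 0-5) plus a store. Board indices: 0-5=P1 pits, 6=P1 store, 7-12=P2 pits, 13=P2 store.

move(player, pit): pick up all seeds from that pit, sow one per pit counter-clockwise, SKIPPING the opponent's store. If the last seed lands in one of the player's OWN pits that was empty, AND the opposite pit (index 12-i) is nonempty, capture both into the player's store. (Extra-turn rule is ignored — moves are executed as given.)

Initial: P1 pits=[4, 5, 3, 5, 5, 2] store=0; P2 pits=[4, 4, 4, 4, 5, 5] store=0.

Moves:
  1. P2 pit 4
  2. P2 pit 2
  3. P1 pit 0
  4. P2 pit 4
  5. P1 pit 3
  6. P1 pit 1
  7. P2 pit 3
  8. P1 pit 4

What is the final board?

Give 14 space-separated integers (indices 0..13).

Answer: 1 1 6 1 0 6 3 7 7 2 1 2 10 3

Derivation:
Move 1: P2 pit4 -> P1=[5,6,4,5,5,2](0) P2=[4,4,4,4,0,6](1)
Move 2: P2 pit2 -> P1=[5,6,4,5,5,2](0) P2=[4,4,0,5,1,7](2)
Move 3: P1 pit0 -> P1=[0,7,5,6,6,3](0) P2=[4,4,0,5,1,7](2)
Move 4: P2 pit4 -> P1=[0,7,5,6,6,3](0) P2=[4,4,0,5,0,8](2)
Move 5: P1 pit3 -> P1=[0,7,5,0,7,4](1) P2=[5,5,1,5,0,8](2)
Move 6: P1 pit1 -> P1=[0,0,6,1,8,5](2) P2=[6,6,1,5,0,8](2)
Move 7: P2 pit3 -> P1=[1,1,6,1,8,5](2) P2=[6,6,1,0,1,9](3)
Move 8: P1 pit4 -> P1=[1,1,6,1,0,6](3) P2=[7,7,2,1,2,10](3)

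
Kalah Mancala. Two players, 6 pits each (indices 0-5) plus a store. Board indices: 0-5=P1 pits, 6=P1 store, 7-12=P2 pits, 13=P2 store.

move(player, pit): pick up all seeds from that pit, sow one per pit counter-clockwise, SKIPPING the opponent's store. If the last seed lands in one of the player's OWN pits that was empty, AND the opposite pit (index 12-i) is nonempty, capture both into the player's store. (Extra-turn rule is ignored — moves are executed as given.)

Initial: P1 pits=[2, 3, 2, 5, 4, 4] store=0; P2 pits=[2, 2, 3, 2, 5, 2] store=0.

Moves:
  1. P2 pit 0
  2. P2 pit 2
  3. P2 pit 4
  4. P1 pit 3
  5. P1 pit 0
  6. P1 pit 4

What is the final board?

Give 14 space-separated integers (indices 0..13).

Answer: 0 5 4 0 0 6 4 2 5 1 3 0 4 2

Derivation:
Move 1: P2 pit0 -> P1=[2,3,2,5,4,4](0) P2=[0,3,4,2,5,2](0)
Move 2: P2 pit2 -> P1=[2,3,2,5,4,4](0) P2=[0,3,0,3,6,3](1)
Move 3: P2 pit4 -> P1=[3,4,3,6,4,4](0) P2=[0,3,0,3,0,4](2)
Move 4: P1 pit3 -> P1=[3,4,3,0,5,5](1) P2=[1,4,1,3,0,4](2)
Move 5: P1 pit0 -> P1=[0,5,4,0,5,5](3) P2=[1,4,0,3,0,4](2)
Move 6: P1 pit4 -> P1=[0,5,4,0,0,6](4) P2=[2,5,1,3,0,4](2)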